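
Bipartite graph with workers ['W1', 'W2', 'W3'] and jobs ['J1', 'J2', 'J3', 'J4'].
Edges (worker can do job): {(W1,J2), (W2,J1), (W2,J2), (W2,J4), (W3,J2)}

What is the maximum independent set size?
Maximum independent set = 5

By König's theorem:
- Min vertex cover = Max matching = 2
- Max independent set = Total vertices - Min vertex cover
- Max independent set = 7 - 2 = 5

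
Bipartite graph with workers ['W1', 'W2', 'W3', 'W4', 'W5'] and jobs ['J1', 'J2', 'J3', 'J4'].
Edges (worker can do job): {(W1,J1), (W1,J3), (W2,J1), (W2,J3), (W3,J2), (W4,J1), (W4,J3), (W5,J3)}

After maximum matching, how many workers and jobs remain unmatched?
Unmatched: 2 workers, 1 jobs

Maximum matching size: 3
Workers: 5 total, 3 matched, 2 unmatched
Jobs: 4 total, 3 matched, 1 unmatched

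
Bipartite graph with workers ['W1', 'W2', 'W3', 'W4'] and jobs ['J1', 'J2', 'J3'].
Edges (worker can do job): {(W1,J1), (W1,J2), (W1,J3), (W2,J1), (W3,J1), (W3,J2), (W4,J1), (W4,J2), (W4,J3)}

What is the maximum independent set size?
Maximum independent set = 4

By König's theorem:
- Min vertex cover = Max matching = 3
- Max independent set = Total vertices - Min vertex cover
- Max independent set = 7 - 3 = 4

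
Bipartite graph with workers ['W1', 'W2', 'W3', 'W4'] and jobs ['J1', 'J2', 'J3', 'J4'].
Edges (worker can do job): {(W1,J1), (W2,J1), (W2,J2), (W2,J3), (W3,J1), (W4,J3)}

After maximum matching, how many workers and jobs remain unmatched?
Unmatched: 1 workers, 1 jobs

Maximum matching size: 3
Workers: 4 total, 3 matched, 1 unmatched
Jobs: 4 total, 3 matched, 1 unmatched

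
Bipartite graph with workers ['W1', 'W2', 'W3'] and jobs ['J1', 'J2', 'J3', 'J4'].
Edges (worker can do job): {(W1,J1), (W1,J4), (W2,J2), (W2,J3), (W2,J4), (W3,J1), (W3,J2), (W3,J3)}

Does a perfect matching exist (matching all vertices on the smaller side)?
Yes, perfect matching exists (size 3)

Perfect matching: {(W1,J1), (W2,J2), (W3,J3)}
All 3 vertices on the smaller side are matched.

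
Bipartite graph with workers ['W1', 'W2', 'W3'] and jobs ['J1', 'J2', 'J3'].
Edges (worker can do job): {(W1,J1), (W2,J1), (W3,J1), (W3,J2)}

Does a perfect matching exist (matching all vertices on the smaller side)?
No, maximum matching has size 2 < 3

Maximum matching has size 2, need 3 for perfect matching.
Unmatched workers: ['W2']
Unmatched jobs: ['J3']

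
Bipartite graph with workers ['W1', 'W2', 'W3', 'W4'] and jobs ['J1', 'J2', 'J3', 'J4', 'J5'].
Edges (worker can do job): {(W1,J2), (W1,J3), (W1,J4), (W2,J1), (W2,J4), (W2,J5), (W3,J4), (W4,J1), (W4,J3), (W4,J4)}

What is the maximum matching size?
Maximum matching size = 4

Maximum matching: {(W1,J2), (W2,J5), (W3,J4), (W4,J3)}
Size: 4

This assigns 4 workers to 4 distinct jobs.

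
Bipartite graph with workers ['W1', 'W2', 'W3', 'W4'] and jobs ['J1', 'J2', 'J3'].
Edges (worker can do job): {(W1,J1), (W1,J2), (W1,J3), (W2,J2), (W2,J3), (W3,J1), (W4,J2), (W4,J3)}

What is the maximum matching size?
Maximum matching size = 3

Maximum matching: {(W1,J2), (W3,J1), (W4,J3)}
Size: 3

This assigns 3 workers to 3 distinct jobs.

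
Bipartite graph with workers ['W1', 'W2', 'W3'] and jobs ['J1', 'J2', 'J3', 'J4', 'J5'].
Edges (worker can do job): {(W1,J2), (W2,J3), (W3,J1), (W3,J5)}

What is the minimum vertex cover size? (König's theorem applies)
Minimum vertex cover size = 3

By König's theorem: in bipartite graphs,
min vertex cover = max matching = 3

Maximum matching has size 3, so minimum vertex cover also has size 3.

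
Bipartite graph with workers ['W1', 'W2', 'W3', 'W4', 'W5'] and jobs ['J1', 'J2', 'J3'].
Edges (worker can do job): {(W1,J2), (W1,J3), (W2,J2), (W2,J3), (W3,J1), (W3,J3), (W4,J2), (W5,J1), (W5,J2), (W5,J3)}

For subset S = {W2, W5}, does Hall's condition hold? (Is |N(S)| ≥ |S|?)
Yes: |N(S)| = 3, |S| = 2

Subset S = {W2, W5}
Neighbors N(S) = {J1, J2, J3}

|N(S)| = 3, |S| = 2
Hall's condition: |N(S)| ≥ |S| is satisfied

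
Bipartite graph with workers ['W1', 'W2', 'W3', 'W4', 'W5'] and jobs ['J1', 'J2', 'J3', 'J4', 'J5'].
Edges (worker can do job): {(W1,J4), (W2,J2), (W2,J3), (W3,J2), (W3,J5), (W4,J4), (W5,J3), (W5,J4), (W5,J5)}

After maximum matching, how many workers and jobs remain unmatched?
Unmatched: 1 workers, 1 jobs

Maximum matching size: 4
Workers: 5 total, 4 matched, 1 unmatched
Jobs: 5 total, 4 matched, 1 unmatched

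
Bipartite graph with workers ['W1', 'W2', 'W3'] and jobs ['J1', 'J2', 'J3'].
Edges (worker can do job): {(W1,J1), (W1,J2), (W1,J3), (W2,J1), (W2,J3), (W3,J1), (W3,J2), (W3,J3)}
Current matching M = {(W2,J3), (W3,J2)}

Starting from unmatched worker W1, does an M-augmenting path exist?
Yes: W1 → J1

An M-augmenting path alternates non-matching / matching edges, starting and ending at unmatched vertices.
Path: W1 → J1
(J1 is unmatched in M, so the path is augmenting.)
Flipping edges along this path would increase |M| from 2 to 3.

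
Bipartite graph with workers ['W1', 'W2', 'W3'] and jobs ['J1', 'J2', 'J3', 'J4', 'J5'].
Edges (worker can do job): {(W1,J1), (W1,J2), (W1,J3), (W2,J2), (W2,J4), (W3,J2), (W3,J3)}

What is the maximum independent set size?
Maximum independent set = 5

By König's theorem:
- Min vertex cover = Max matching = 3
- Max independent set = Total vertices - Min vertex cover
- Max independent set = 8 - 3 = 5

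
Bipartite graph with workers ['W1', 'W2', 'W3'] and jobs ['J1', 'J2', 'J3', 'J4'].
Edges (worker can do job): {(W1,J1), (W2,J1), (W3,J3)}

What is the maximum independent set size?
Maximum independent set = 5

By König's theorem:
- Min vertex cover = Max matching = 2
- Max independent set = Total vertices - Min vertex cover
- Max independent set = 7 - 2 = 5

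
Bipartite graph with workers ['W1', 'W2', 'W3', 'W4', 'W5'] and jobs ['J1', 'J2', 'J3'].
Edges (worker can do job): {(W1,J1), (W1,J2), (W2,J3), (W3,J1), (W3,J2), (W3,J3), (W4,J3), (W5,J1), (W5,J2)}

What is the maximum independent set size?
Maximum independent set = 5

By König's theorem:
- Min vertex cover = Max matching = 3
- Max independent set = Total vertices - Min vertex cover
- Max independent set = 8 - 3 = 5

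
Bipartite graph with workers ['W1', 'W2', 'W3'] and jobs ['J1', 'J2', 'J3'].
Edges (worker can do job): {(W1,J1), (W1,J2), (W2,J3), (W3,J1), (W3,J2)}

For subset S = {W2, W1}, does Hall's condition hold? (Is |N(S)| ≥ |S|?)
Yes: |N(S)| = 3, |S| = 2

Subset S = {W2, W1}
Neighbors N(S) = {J1, J2, J3}

|N(S)| = 3, |S| = 2
Hall's condition: |N(S)| ≥ |S| is satisfied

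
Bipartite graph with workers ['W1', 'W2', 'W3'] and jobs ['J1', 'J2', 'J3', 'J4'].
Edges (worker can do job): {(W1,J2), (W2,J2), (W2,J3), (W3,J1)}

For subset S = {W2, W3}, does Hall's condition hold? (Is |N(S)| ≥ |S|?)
Yes: |N(S)| = 3, |S| = 2

Subset S = {W2, W3}
Neighbors N(S) = {J1, J2, J3}

|N(S)| = 3, |S| = 2
Hall's condition: |N(S)| ≥ |S| is satisfied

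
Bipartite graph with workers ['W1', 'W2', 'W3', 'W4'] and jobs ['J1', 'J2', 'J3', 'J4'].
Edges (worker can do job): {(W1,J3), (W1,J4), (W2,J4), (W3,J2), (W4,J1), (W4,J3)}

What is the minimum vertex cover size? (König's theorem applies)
Minimum vertex cover size = 4

By König's theorem: in bipartite graphs,
min vertex cover = max matching = 4

Maximum matching has size 4, so minimum vertex cover also has size 4.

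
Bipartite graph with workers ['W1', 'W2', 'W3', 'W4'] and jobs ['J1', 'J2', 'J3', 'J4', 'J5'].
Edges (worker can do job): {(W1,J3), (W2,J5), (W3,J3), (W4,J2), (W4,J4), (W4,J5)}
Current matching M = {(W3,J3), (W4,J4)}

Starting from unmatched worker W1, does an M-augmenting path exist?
No augmenting path from W1

Alternating search from W1 reaches jobs: {J3}.
Every reachable job is already matched in M, and following those matched edges back to workers exposes no further unvisited jobs.
No M-augmenting path from W1 exists.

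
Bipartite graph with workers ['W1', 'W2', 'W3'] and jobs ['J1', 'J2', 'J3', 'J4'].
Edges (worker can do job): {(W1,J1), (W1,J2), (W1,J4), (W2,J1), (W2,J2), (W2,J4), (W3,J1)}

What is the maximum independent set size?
Maximum independent set = 4

By König's theorem:
- Min vertex cover = Max matching = 3
- Max independent set = Total vertices - Min vertex cover
- Max independent set = 7 - 3 = 4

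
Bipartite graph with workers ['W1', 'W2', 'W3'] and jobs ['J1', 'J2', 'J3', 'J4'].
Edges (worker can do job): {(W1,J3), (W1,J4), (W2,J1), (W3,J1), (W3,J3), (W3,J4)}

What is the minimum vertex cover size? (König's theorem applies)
Minimum vertex cover size = 3

By König's theorem: in bipartite graphs,
min vertex cover = max matching = 3

Maximum matching has size 3, so minimum vertex cover also has size 3.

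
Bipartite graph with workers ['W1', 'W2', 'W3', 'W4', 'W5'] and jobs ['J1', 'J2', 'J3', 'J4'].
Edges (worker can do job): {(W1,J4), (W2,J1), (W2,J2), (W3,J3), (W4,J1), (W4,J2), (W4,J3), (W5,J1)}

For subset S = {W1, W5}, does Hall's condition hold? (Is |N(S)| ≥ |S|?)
Yes: |N(S)| = 2, |S| = 2

Subset S = {W1, W5}
Neighbors N(S) = {J1, J4}

|N(S)| = 2, |S| = 2
Hall's condition: |N(S)| ≥ |S| is satisfied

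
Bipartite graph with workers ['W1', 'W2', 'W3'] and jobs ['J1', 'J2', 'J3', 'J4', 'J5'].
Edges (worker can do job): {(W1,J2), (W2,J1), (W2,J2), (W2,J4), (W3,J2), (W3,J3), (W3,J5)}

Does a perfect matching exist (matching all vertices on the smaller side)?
Yes, perfect matching exists (size 3)

Perfect matching: {(W1,J2), (W2,J4), (W3,J5)}
All 3 vertices on the smaller side are matched.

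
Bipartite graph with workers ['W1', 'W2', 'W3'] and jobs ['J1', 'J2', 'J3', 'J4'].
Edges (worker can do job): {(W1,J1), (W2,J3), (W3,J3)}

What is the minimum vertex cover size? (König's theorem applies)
Minimum vertex cover size = 2

By König's theorem: in bipartite graphs,
min vertex cover = max matching = 2

Maximum matching has size 2, so minimum vertex cover also has size 2.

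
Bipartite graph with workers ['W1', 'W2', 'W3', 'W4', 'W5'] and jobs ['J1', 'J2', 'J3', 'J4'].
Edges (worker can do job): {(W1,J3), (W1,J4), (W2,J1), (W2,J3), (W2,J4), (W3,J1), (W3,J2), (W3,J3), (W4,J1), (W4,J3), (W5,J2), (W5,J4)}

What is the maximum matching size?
Maximum matching size = 4

Maximum matching: {(W1,J3), (W3,J2), (W4,J1), (W5,J4)}
Size: 4

This assigns 4 workers to 4 distinct jobs.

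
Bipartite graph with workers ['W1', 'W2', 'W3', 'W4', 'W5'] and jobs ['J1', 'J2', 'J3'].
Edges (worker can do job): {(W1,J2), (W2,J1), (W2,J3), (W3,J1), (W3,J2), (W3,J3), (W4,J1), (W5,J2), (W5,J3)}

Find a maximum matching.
Matching: {(W1,J2), (W3,J1), (W5,J3)}

Maximum matching (size 3):
  W1 → J2
  W3 → J1
  W5 → J3

Each worker is assigned to at most one job, and each job to at most one worker.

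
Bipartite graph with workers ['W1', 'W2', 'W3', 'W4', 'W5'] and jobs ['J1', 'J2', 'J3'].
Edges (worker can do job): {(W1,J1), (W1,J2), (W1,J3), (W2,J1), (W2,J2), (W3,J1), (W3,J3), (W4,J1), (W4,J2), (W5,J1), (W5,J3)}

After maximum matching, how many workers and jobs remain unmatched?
Unmatched: 2 workers, 0 jobs

Maximum matching size: 3
Workers: 5 total, 3 matched, 2 unmatched
Jobs: 3 total, 3 matched, 0 unmatched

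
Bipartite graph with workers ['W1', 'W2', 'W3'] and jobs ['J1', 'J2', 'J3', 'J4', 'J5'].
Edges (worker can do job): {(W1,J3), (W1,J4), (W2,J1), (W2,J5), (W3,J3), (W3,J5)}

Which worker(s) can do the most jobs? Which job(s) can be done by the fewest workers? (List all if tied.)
Most versatile: W1, W2, W3 (2 jobs); Least covered: J2 (0 workers)

Worker degrees (jobs they can do): W1:2, W2:2, W3:2
Job degrees (workers who can do it): J1:1, J2:0, J3:2, J4:1, J5:2

Maximum worker degree is 2, achieved by: W1, W2, W3
Minimum job degree is 0, achieved by: J2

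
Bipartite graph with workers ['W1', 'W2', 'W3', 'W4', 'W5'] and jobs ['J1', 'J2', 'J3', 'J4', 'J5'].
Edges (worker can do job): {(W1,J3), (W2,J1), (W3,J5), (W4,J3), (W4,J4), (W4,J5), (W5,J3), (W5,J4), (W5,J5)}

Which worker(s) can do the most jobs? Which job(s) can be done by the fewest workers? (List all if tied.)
Most versatile: W4, W5 (3 jobs); Least covered: J2 (0 workers)

Worker degrees (jobs they can do): W1:1, W2:1, W3:1, W4:3, W5:3
Job degrees (workers who can do it): J1:1, J2:0, J3:3, J4:2, J5:3

Maximum worker degree is 3, achieved by: W4, W5
Minimum job degree is 0, achieved by: J2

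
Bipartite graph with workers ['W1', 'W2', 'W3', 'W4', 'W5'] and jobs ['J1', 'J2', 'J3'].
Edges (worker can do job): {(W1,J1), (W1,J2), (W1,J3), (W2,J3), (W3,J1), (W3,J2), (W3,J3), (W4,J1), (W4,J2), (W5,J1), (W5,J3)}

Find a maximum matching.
Matching: {(W1,J3), (W3,J2), (W5,J1)}

Maximum matching (size 3):
  W1 → J3
  W3 → J2
  W5 → J1

Each worker is assigned to at most one job, and each job to at most one worker.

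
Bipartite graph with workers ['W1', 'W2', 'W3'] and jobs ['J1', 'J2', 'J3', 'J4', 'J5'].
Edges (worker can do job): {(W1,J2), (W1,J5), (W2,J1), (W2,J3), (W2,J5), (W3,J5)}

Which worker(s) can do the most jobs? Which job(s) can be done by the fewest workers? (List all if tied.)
Most versatile: W2 (3 jobs); Least covered: J4 (0 workers)

Worker degrees (jobs they can do): W1:2, W2:3, W3:1
Job degrees (workers who can do it): J1:1, J2:1, J3:1, J4:0, J5:3

Maximum worker degree is 3, achieved by: W2
Minimum job degree is 0, achieved by: J4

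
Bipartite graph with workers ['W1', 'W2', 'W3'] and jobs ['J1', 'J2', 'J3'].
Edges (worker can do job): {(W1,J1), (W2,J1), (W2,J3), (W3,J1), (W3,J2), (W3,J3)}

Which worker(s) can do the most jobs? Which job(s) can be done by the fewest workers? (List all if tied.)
Most versatile: W3 (3 jobs); Least covered: J2 (1 workers)

Worker degrees (jobs they can do): W1:1, W2:2, W3:3
Job degrees (workers who can do it): J1:3, J2:1, J3:2

Maximum worker degree is 3, achieved by: W3
Minimum job degree is 1, achieved by: J2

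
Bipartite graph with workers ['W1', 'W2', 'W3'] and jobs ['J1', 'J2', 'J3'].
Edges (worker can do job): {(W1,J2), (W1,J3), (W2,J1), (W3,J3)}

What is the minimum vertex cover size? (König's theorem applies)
Minimum vertex cover size = 3

By König's theorem: in bipartite graphs,
min vertex cover = max matching = 3

Maximum matching has size 3, so minimum vertex cover also has size 3.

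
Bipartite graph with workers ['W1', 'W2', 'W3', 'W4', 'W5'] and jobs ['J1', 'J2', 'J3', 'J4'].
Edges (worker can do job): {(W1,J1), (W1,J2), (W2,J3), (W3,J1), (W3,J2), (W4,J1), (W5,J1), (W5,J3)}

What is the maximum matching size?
Maximum matching size = 3

Maximum matching: {(W1,J2), (W3,J1), (W5,J3)}
Size: 3

This assigns 3 workers to 3 distinct jobs.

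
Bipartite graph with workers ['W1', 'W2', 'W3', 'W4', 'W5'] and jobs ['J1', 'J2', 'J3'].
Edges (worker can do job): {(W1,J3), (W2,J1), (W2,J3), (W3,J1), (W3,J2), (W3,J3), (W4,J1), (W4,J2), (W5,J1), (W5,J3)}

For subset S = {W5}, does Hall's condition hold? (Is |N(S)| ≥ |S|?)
Yes: |N(S)| = 2, |S| = 1

Subset S = {W5}
Neighbors N(S) = {J1, J3}

|N(S)| = 2, |S| = 1
Hall's condition: |N(S)| ≥ |S| is satisfied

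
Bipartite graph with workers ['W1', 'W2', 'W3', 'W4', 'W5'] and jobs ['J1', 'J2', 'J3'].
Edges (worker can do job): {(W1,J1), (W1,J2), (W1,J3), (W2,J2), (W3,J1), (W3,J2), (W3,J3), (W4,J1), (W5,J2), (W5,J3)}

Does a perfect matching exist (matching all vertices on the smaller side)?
Yes, perfect matching exists (size 3)

Perfect matching: {(W3,J3), (W4,J1), (W5,J2)}
All 3 vertices on the smaller side are matched.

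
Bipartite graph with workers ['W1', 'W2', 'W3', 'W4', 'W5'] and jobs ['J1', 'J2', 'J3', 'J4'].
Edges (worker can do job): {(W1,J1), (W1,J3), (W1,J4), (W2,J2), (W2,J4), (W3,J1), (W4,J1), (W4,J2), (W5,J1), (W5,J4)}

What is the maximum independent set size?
Maximum independent set = 5

By König's theorem:
- Min vertex cover = Max matching = 4
- Max independent set = Total vertices - Min vertex cover
- Max independent set = 9 - 4 = 5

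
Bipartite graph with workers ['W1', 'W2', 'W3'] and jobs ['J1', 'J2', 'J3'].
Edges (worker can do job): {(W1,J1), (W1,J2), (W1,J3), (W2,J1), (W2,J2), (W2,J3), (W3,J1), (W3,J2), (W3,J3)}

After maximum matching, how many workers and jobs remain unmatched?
Unmatched: 0 workers, 0 jobs

Maximum matching size: 3
Workers: 3 total, 3 matched, 0 unmatched
Jobs: 3 total, 3 matched, 0 unmatched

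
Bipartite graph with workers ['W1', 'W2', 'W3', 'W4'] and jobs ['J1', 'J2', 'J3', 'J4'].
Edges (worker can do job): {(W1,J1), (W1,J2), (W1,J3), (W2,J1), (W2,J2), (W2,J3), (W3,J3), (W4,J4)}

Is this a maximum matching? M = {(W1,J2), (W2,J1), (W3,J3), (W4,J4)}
Yes, size 4 is maximum

Proposed matching has size 4.
Maximum matching size for this graph: 4.

This is a maximum matching.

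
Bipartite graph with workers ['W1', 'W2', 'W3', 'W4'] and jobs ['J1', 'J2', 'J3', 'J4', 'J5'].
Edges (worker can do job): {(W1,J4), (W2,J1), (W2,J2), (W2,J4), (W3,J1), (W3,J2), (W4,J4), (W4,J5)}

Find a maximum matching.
Matching: {(W1,J4), (W2,J1), (W3,J2), (W4,J5)}

Maximum matching (size 4):
  W1 → J4
  W2 → J1
  W3 → J2
  W4 → J5

Each worker is assigned to at most one job, and each job to at most one worker.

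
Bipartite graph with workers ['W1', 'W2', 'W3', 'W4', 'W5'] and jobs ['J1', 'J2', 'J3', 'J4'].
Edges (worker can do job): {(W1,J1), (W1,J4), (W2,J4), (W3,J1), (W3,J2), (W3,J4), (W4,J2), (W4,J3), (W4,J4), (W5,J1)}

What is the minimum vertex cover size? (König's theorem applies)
Minimum vertex cover size = 4

By König's theorem: in bipartite graphs,
min vertex cover = max matching = 4

Maximum matching has size 4, so minimum vertex cover also has size 4.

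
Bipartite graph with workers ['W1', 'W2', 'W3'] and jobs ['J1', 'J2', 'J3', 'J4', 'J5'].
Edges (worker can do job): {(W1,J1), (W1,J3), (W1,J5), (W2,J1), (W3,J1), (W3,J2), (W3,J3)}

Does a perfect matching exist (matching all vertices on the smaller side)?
Yes, perfect matching exists (size 3)

Perfect matching: {(W1,J5), (W2,J1), (W3,J3)}
All 3 vertices on the smaller side are matched.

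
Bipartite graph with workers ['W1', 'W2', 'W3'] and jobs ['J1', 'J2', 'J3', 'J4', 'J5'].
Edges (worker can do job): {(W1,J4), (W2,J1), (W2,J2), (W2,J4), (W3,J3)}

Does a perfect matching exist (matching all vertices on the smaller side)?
Yes, perfect matching exists (size 3)

Perfect matching: {(W1,J4), (W2,J1), (W3,J3)}
All 3 vertices on the smaller side are matched.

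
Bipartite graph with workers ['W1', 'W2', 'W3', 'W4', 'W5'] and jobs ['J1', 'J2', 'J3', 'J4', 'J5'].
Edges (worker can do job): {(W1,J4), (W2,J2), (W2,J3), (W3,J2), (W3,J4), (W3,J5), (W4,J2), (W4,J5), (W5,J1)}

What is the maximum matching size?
Maximum matching size = 5

Maximum matching: {(W1,J4), (W2,J3), (W3,J2), (W4,J5), (W5,J1)}
Size: 5

This assigns 5 workers to 5 distinct jobs.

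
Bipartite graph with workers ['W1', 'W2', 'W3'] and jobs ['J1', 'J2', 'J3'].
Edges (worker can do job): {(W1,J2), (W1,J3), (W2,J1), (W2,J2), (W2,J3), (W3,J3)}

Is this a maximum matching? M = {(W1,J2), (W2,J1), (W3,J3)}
Yes, size 3 is maximum

Proposed matching has size 3.
Maximum matching size for this graph: 3.

This is a maximum matching.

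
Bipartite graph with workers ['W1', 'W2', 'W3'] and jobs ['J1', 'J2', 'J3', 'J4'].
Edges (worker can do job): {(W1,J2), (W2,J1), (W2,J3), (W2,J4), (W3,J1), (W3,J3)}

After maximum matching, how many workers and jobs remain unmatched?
Unmatched: 0 workers, 1 jobs

Maximum matching size: 3
Workers: 3 total, 3 matched, 0 unmatched
Jobs: 4 total, 3 matched, 1 unmatched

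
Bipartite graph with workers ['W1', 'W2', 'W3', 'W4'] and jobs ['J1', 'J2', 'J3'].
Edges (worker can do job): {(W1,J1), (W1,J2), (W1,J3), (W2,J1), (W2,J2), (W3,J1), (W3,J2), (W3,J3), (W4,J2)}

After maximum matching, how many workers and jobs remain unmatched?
Unmatched: 1 workers, 0 jobs

Maximum matching size: 3
Workers: 4 total, 3 matched, 1 unmatched
Jobs: 3 total, 3 matched, 0 unmatched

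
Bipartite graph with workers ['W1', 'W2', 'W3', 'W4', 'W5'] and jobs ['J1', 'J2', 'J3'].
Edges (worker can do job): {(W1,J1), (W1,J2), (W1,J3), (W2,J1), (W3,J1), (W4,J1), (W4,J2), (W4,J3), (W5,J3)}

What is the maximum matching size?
Maximum matching size = 3

Maximum matching: {(W3,J1), (W4,J2), (W5,J3)}
Size: 3

This assigns 3 workers to 3 distinct jobs.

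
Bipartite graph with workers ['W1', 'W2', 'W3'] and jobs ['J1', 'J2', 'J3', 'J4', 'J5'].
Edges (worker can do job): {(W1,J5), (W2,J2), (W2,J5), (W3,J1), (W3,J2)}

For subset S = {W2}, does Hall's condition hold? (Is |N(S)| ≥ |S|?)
Yes: |N(S)| = 2, |S| = 1

Subset S = {W2}
Neighbors N(S) = {J2, J5}

|N(S)| = 2, |S| = 1
Hall's condition: |N(S)| ≥ |S| is satisfied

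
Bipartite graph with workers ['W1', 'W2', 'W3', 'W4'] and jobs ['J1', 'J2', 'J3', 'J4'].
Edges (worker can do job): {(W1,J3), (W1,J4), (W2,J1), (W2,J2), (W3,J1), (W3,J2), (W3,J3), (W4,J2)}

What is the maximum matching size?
Maximum matching size = 4

Maximum matching: {(W1,J4), (W2,J1), (W3,J3), (W4,J2)}
Size: 4

This assigns 4 workers to 4 distinct jobs.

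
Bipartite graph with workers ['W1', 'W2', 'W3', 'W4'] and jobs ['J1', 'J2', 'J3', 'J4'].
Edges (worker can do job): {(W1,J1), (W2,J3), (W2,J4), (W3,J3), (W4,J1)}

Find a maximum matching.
Matching: {(W2,J4), (W3,J3), (W4,J1)}

Maximum matching (size 3):
  W2 → J4
  W3 → J3
  W4 → J1

Each worker is assigned to at most one job, and each job to at most one worker.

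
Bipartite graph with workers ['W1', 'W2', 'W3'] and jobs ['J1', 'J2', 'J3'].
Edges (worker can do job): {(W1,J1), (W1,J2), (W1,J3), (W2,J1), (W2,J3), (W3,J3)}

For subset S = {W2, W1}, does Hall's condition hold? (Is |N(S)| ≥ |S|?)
Yes: |N(S)| = 3, |S| = 2

Subset S = {W2, W1}
Neighbors N(S) = {J1, J2, J3}

|N(S)| = 3, |S| = 2
Hall's condition: |N(S)| ≥ |S| is satisfied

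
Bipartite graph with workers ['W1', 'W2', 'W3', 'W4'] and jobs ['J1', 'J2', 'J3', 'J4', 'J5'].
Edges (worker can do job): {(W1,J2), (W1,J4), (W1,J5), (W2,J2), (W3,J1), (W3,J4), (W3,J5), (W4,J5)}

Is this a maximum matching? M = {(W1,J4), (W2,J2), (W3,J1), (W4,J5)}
Yes, size 4 is maximum

Proposed matching has size 4.
Maximum matching size for this graph: 4.

This is a maximum matching.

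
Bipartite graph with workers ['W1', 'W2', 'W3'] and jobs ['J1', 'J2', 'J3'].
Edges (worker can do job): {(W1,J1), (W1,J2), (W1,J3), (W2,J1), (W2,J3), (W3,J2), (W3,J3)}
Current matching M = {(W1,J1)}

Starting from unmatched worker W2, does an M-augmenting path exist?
Yes: W2 → J1 → W1 → J2

An M-augmenting path alternates non-matching / matching edges, starting and ending at unmatched vertices.
Path: W2 → J1 → W1 → J2
(J2 is unmatched in M, so the path is augmenting.)
Flipping edges along this path would increase |M| from 1 to 2.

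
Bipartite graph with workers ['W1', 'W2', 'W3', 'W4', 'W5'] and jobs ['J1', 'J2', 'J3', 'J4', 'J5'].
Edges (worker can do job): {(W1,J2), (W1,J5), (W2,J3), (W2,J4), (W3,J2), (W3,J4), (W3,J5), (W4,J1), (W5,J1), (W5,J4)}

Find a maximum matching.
Matching: {(W1,J5), (W2,J3), (W3,J2), (W4,J1), (W5,J4)}

Maximum matching (size 5):
  W1 → J5
  W2 → J3
  W3 → J2
  W4 → J1
  W5 → J4

Each worker is assigned to at most one job, and each job to at most one worker.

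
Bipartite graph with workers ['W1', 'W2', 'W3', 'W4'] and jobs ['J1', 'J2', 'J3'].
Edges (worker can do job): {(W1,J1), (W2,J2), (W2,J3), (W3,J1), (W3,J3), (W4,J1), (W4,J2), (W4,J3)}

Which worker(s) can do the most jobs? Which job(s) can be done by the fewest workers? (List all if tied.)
Most versatile: W4 (3 jobs); Least covered: J2 (2 workers)

Worker degrees (jobs they can do): W1:1, W2:2, W3:2, W4:3
Job degrees (workers who can do it): J1:3, J2:2, J3:3

Maximum worker degree is 3, achieved by: W4
Minimum job degree is 2, achieved by: J2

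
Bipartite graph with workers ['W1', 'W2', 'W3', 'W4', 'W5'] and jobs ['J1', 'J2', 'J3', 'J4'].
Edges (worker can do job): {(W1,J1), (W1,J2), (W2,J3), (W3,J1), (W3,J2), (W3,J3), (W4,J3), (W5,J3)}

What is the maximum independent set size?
Maximum independent set = 6

By König's theorem:
- Min vertex cover = Max matching = 3
- Max independent set = Total vertices - Min vertex cover
- Max independent set = 9 - 3 = 6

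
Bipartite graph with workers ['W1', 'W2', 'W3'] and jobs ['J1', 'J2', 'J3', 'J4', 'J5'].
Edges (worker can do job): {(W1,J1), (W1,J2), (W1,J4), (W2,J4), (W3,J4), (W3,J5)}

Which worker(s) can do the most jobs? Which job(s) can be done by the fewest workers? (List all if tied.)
Most versatile: W1 (3 jobs); Least covered: J3 (0 workers)

Worker degrees (jobs they can do): W1:3, W2:1, W3:2
Job degrees (workers who can do it): J1:1, J2:1, J3:0, J4:3, J5:1

Maximum worker degree is 3, achieved by: W1
Minimum job degree is 0, achieved by: J3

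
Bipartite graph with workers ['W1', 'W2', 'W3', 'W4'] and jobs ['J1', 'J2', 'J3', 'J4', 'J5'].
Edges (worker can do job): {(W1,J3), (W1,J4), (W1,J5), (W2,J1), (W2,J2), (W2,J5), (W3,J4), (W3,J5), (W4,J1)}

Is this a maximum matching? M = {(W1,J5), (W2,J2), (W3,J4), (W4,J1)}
Yes, size 4 is maximum

Proposed matching has size 4.
Maximum matching size for this graph: 4.

This is a maximum matching.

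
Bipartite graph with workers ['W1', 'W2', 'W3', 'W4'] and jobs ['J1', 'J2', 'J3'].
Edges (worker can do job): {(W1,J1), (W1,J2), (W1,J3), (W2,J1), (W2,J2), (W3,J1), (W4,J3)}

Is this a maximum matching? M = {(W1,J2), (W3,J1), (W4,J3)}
Yes, size 3 is maximum

Proposed matching has size 3.
Maximum matching size for this graph: 3.

This is a maximum matching.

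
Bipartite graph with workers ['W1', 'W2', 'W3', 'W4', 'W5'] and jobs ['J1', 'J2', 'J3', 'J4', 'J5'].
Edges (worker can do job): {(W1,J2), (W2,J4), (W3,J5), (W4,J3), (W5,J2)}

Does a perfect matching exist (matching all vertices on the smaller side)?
No, maximum matching has size 4 < 5

Maximum matching has size 4, need 5 for perfect matching.
Unmatched workers: ['W1']
Unmatched jobs: ['J1']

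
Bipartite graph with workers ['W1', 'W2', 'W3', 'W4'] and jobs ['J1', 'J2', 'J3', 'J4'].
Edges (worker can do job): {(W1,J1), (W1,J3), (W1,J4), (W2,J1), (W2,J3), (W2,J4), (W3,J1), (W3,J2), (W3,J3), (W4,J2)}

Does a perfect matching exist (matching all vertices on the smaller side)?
Yes, perfect matching exists (size 4)

Perfect matching: {(W1,J4), (W2,J3), (W3,J1), (W4,J2)}
All 4 vertices on the smaller side are matched.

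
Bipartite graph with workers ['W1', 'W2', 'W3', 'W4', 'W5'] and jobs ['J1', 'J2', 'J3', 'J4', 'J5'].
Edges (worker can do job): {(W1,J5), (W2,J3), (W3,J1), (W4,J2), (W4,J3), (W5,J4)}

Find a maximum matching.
Matching: {(W1,J5), (W2,J3), (W3,J1), (W4,J2), (W5,J4)}

Maximum matching (size 5):
  W1 → J5
  W2 → J3
  W3 → J1
  W4 → J2
  W5 → J4

Each worker is assigned to at most one job, and each job to at most one worker.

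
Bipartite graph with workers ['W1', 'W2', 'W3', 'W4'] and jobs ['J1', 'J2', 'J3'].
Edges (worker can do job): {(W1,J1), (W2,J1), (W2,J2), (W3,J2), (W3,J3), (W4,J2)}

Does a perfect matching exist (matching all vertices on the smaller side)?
Yes, perfect matching exists (size 3)

Perfect matching: {(W1,J1), (W3,J3), (W4,J2)}
All 3 vertices on the smaller side are matched.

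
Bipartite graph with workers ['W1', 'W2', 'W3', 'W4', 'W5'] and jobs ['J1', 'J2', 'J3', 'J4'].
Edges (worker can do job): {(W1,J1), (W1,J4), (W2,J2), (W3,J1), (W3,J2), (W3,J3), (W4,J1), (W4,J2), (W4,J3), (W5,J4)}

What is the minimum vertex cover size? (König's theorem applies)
Minimum vertex cover size = 4

By König's theorem: in bipartite graphs,
min vertex cover = max matching = 4

Maximum matching has size 4, so minimum vertex cover also has size 4.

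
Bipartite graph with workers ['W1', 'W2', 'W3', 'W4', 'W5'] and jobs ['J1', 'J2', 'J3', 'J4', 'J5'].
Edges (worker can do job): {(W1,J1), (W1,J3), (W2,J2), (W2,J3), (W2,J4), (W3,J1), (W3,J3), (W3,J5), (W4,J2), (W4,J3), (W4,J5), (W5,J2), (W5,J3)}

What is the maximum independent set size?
Maximum independent set = 5

By König's theorem:
- Min vertex cover = Max matching = 5
- Max independent set = Total vertices - Min vertex cover
- Max independent set = 10 - 5 = 5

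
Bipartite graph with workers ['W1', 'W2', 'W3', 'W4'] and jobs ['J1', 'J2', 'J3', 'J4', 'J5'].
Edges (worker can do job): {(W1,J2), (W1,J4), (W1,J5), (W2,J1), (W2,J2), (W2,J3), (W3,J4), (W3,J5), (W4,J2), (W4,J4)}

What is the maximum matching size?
Maximum matching size = 4

Maximum matching: {(W1,J2), (W2,J1), (W3,J5), (W4,J4)}
Size: 4

This assigns 4 workers to 4 distinct jobs.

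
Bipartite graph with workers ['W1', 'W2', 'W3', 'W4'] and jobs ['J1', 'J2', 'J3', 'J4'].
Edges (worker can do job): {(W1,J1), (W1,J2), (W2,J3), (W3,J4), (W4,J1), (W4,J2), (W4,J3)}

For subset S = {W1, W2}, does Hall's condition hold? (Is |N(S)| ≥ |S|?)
Yes: |N(S)| = 3, |S| = 2

Subset S = {W1, W2}
Neighbors N(S) = {J1, J2, J3}

|N(S)| = 3, |S| = 2
Hall's condition: |N(S)| ≥ |S| is satisfied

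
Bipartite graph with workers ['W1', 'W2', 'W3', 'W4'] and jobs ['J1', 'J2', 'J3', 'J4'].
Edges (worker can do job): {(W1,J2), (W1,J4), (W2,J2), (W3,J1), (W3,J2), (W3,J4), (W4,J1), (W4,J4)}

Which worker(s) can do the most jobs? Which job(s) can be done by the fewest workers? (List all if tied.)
Most versatile: W3 (3 jobs); Least covered: J3 (0 workers)

Worker degrees (jobs they can do): W1:2, W2:1, W3:3, W4:2
Job degrees (workers who can do it): J1:2, J2:3, J3:0, J4:3

Maximum worker degree is 3, achieved by: W3
Minimum job degree is 0, achieved by: J3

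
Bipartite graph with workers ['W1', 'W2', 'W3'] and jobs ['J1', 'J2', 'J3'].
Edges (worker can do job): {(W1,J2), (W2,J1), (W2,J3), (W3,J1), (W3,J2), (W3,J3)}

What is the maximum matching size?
Maximum matching size = 3

Maximum matching: {(W1,J2), (W2,J3), (W3,J1)}
Size: 3

This assigns 3 workers to 3 distinct jobs.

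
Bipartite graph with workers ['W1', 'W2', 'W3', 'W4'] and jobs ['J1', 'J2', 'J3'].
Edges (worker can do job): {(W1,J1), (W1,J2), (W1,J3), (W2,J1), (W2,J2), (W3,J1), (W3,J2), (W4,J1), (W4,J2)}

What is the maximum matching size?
Maximum matching size = 3

Maximum matching: {(W1,J3), (W3,J2), (W4,J1)}
Size: 3

This assigns 3 workers to 3 distinct jobs.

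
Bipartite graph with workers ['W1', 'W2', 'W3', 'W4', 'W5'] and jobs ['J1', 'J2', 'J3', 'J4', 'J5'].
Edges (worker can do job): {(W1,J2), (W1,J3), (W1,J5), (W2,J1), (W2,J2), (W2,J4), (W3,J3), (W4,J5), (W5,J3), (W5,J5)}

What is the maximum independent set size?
Maximum independent set = 6

By König's theorem:
- Min vertex cover = Max matching = 4
- Max independent set = Total vertices - Min vertex cover
- Max independent set = 10 - 4 = 6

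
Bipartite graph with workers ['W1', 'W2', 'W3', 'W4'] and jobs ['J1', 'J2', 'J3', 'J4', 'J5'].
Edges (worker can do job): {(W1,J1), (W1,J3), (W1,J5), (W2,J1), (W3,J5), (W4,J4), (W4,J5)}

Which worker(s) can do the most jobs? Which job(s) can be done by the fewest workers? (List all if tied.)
Most versatile: W1 (3 jobs); Least covered: J2 (0 workers)

Worker degrees (jobs they can do): W1:3, W2:1, W3:1, W4:2
Job degrees (workers who can do it): J1:2, J2:0, J3:1, J4:1, J5:3

Maximum worker degree is 3, achieved by: W1
Minimum job degree is 0, achieved by: J2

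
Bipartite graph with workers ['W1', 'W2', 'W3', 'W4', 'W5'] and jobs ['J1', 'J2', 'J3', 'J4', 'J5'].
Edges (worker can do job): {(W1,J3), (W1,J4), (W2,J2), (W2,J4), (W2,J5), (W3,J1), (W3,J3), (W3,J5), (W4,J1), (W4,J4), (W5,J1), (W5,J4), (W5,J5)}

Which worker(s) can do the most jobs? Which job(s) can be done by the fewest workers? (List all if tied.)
Most versatile: W2, W3, W5 (3 jobs); Least covered: J2 (1 workers)

Worker degrees (jobs they can do): W1:2, W2:3, W3:3, W4:2, W5:3
Job degrees (workers who can do it): J1:3, J2:1, J3:2, J4:4, J5:3

Maximum worker degree is 3, achieved by: W2, W3, W5
Minimum job degree is 1, achieved by: J2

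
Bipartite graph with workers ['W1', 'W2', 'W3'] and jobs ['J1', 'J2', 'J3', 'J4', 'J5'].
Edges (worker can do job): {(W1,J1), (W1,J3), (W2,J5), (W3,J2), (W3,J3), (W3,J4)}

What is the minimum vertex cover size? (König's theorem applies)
Minimum vertex cover size = 3

By König's theorem: in bipartite graphs,
min vertex cover = max matching = 3

Maximum matching has size 3, so minimum vertex cover also has size 3.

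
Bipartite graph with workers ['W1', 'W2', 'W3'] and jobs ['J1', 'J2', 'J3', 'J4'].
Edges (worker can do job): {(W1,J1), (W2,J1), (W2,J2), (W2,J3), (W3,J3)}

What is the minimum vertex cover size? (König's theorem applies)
Minimum vertex cover size = 3

By König's theorem: in bipartite graphs,
min vertex cover = max matching = 3

Maximum matching has size 3, so minimum vertex cover also has size 3.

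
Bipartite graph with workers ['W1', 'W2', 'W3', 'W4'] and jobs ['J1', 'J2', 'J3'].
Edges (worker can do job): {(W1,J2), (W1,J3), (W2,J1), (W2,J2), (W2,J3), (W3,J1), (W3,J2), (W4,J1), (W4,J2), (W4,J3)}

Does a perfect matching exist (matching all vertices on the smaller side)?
Yes, perfect matching exists (size 3)

Perfect matching: {(W2,J1), (W3,J2), (W4,J3)}
All 3 vertices on the smaller side are matched.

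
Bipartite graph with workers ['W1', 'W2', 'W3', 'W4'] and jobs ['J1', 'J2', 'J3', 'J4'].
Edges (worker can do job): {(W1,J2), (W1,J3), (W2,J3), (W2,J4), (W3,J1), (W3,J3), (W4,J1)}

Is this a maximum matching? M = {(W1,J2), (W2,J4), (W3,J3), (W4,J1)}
Yes, size 4 is maximum

Proposed matching has size 4.
Maximum matching size for this graph: 4.

This is a maximum matching.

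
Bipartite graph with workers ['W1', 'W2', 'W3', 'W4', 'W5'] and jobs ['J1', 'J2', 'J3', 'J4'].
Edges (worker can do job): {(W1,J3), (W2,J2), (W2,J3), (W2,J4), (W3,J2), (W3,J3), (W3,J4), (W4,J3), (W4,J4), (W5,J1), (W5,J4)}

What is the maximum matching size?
Maximum matching size = 4

Maximum matching: {(W2,J4), (W3,J2), (W4,J3), (W5,J1)}
Size: 4

This assigns 4 workers to 4 distinct jobs.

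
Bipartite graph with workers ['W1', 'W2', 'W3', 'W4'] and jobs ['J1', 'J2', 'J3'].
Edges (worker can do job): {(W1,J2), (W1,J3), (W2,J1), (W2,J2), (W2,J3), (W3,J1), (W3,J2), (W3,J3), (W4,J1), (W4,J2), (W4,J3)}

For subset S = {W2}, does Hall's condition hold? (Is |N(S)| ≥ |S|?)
Yes: |N(S)| = 3, |S| = 1

Subset S = {W2}
Neighbors N(S) = {J1, J2, J3}

|N(S)| = 3, |S| = 1
Hall's condition: |N(S)| ≥ |S| is satisfied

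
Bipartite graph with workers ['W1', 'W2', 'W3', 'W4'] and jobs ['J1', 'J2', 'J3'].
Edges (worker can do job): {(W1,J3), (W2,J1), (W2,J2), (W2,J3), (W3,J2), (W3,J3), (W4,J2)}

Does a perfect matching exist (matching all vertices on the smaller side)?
Yes, perfect matching exists (size 3)

Perfect matching: {(W2,J1), (W3,J3), (W4,J2)}
All 3 vertices on the smaller side are matched.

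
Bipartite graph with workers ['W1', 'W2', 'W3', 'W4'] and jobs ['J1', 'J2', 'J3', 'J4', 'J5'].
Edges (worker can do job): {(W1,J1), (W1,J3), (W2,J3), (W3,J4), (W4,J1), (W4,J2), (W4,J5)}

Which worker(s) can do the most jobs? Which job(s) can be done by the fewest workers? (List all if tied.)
Most versatile: W4 (3 jobs); Least covered: J2, J4, J5 (1 workers)

Worker degrees (jobs they can do): W1:2, W2:1, W3:1, W4:3
Job degrees (workers who can do it): J1:2, J2:1, J3:2, J4:1, J5:1

Maximum worker degree is 3, achieved by: W4
Minimum job degree is 1, achieved by: J2, J4, J5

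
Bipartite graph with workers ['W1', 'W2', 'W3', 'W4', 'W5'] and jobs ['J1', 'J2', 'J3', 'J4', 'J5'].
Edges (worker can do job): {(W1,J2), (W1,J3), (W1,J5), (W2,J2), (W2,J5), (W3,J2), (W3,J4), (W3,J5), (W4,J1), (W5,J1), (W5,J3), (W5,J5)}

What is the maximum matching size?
Maximum matching size = 5

Maximum matching: {(W1,J5), (W2,J2), (W3,J4), (W4,J1), (W5,J3)}
Size: 5

This assigns 5 workers to 5 distinct jobs.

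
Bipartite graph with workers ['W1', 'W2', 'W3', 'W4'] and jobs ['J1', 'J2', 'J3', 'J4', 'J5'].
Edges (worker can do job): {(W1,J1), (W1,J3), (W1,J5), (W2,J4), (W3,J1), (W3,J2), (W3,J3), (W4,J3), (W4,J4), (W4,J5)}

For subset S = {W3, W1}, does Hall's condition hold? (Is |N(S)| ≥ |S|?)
Yes: |N(S)| = 4, |S| = 2

Subset S = {W3, W1}
Neighbors N(S) = {J1, J2, J3, J5}

|N(S)| = 4, |S| = 2
Hall's condition: |N(S)| ≥ |S| is satisfied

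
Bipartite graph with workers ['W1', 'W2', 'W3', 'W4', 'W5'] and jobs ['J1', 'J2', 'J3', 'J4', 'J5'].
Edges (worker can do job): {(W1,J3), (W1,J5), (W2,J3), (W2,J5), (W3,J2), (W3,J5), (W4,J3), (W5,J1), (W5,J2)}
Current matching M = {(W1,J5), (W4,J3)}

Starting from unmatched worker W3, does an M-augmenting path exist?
Yes: W3 → J2

An M-augmenting path alternates non-matching / matching edges, starting and ending at unmatched vertices.
Path: W3 → J2
(J2 is unmatched in M, so the path is augmenting.)
Flipping edges along this path would increase |M| from 2 to 3.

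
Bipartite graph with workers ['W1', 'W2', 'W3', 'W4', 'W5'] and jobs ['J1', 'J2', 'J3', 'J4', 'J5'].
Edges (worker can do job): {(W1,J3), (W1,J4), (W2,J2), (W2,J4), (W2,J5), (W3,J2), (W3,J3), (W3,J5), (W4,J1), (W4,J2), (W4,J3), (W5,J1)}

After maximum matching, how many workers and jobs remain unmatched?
Unmatched: 0 workers, 0 jobs

Maximum matching size: 5
Workers: 5 total, 5 matched, 0 unmatched
Jobs: 5 total, 5 matched, 0 unmatched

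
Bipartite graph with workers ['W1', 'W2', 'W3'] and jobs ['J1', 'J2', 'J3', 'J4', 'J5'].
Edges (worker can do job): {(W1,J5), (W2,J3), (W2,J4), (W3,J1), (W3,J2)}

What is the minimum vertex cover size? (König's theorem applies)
Minimum vertex cover size = 3

By König's theorem: in bipartite graphs,
min vertex cover = max matching = 3

Maximum matching has size 3, so minimum vertex cover also has size 3.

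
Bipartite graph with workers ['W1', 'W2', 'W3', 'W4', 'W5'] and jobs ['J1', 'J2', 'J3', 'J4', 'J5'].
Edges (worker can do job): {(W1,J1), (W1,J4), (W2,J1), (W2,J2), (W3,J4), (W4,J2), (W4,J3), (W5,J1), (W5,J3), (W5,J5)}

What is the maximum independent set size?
Maximum independent set = 5

By König's theorem:
- Min vertex cover = Max matching = 5
- Max independent set = Total vertices - Min vertex cover
- Max independent set = 10 - 5 = 5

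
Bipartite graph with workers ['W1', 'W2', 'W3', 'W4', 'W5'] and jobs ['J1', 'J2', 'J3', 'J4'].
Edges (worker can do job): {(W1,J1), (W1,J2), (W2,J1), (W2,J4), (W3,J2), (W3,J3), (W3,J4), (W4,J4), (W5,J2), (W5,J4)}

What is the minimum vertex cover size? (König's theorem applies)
Minimum vertex cover size = 4

By König's theorem: in bipartite graphs,
min vertex cover = max matching = 4

Maximum matching has size 4, so minimum vertex cover also has size 4.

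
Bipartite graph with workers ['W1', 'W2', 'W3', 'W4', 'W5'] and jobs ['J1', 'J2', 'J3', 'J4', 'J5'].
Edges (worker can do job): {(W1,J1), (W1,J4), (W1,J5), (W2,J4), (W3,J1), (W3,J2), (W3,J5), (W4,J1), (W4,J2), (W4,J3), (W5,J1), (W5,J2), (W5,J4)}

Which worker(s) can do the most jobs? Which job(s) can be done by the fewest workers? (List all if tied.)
Most versatile: W1, W3, W4, W5 (3 jobs); Least covered: J3 (1 workers)

Worker degrees (jobs they can do): W1:3, W2:1, W3:3, W4:3, W5:3
Job degrees (workers who can do it): J1:4, J2:3, J3:1, J4:3, J5:2

Maximum worker degree is 3, achieved by: W1, W3, W4, W5
Minimum job degree is 1, achieved by: J3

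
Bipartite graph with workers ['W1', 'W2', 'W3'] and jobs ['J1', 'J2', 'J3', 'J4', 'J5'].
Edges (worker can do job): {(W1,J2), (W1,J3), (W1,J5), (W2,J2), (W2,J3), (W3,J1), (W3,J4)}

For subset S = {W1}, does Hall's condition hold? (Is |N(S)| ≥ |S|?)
Yes: |N(S)| = 3, |S| = 1

Subset S = {W1}
Neighbors N(S) = {J2, J3, J5}

|N(S)| = 3, |S| = 1
Hall's condition: |N(S)| ≥ |S| is satisfied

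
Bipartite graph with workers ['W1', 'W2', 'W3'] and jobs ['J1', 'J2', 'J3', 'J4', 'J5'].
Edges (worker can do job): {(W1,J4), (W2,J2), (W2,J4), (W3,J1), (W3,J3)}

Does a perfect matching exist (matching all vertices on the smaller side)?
Yes, perfect matching exists (size 3)

Perfect matching: {(W1,J4), (W2,J2), (W3,J3)}
All 3 vertices on the smaller side are matched.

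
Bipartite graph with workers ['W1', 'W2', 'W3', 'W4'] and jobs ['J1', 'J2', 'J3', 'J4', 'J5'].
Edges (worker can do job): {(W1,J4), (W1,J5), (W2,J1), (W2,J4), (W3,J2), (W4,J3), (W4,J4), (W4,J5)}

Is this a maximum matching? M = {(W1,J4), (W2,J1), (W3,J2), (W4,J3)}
Yes, size 4 is maximum

Proposed matching has size 4.
Maximum matching size for this graph: 4.

This is a maximum matching.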